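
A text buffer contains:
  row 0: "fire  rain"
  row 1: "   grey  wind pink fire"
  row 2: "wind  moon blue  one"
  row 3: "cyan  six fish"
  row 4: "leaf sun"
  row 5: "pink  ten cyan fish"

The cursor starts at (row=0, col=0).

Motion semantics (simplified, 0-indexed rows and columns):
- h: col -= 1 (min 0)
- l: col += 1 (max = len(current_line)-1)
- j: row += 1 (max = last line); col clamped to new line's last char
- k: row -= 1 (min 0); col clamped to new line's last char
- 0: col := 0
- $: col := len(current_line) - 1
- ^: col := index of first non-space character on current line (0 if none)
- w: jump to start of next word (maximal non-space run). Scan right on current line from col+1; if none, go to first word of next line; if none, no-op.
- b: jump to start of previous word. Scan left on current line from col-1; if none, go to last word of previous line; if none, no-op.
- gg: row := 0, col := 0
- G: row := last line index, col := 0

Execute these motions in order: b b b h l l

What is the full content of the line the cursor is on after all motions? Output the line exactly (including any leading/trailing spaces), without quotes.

After 1 (b): row=0 col=0 char='f'
After 2 (b): row=0 col=0 char='f'
After 3 (b): row=0 col=0 char='f'
After 4 (h): row=0 col=0 char='f'
After 5 (l): row=0 col=1 char='i'
After 6 (l): row=0 col=2 char='r'

Answer: fire  rain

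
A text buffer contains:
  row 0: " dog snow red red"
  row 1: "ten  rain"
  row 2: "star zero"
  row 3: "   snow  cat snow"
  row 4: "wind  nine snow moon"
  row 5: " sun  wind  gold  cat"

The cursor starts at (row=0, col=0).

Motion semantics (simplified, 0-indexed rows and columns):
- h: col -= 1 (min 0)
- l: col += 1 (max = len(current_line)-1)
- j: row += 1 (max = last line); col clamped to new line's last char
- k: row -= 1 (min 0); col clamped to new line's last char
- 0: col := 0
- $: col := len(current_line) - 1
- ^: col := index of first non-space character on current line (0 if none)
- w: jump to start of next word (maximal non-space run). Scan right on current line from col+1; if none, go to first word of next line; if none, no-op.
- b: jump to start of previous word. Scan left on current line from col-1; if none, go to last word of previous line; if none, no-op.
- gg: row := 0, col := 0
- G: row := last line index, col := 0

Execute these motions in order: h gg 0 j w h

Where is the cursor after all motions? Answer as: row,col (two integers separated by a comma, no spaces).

Answer: 1,4

Derivation:
After 1 (h): row=0 col=0 char='_'
After 2 (gg): row=0 col=0 char='_'
After 3 (0): row=0 col=0 char='_'
After 4 (j): row=1 col=0 char='t'
After 5 (w): row=1 col=5 char='r'
After 6 (h): row=1 col=4 char='_'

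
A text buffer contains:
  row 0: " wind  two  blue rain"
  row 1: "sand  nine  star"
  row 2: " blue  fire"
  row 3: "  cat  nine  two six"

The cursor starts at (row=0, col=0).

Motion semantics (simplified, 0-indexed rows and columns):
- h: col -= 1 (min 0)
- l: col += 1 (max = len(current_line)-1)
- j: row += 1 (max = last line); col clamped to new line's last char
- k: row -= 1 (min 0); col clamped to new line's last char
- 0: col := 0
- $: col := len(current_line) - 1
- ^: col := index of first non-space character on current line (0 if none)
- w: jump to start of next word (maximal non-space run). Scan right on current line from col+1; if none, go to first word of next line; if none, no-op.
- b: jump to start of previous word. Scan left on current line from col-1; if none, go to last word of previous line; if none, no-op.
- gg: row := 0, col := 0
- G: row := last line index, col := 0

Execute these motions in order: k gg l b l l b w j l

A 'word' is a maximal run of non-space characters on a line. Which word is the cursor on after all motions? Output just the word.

After 1 (k): row=0 col=0 char='_'
After 2 (gg): row=0 col=0 char='_'
After 3 (l): row=0 col=1 char='w'
After 4 (b): row=0 col=1 char='w'
After 5 (l): row=0 col=2 char='i'
After 6 (l): row=0 col=3 char='n'
After 7 (b): row=0 col=1 char='w'
After 8 (w): row=0 col=7 char='t'
After 9 (j): row=1 col=7 char='i'
After 10 (l): row=1 col=8 char='n'

Answer: nine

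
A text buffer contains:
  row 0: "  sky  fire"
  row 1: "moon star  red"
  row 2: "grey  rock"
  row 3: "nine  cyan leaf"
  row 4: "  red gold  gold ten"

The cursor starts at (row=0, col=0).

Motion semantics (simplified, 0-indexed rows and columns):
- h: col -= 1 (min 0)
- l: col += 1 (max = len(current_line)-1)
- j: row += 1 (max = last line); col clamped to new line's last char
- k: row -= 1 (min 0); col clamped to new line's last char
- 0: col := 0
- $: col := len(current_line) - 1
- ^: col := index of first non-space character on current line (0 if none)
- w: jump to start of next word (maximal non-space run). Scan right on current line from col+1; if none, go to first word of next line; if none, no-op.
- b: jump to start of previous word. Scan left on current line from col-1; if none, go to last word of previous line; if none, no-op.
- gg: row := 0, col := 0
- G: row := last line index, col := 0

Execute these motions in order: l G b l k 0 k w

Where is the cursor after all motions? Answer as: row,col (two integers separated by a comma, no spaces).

Answer: 1,5

Derivation:
After 1 (l): row=0 col=1 char='_'
After 2 (G): row=4 col=0 char='_'
After 3 (b): row=3 col=11 char='l'
After 4 (l): row=3 col=12 char='e'
After 5 (k): row=2 col=9 char='k'
After 6 (0): row=2 col=0 char='g'
After 7 (k): row=1 col=0 char='m'
After 8 (w): row=1 col=5 char='s'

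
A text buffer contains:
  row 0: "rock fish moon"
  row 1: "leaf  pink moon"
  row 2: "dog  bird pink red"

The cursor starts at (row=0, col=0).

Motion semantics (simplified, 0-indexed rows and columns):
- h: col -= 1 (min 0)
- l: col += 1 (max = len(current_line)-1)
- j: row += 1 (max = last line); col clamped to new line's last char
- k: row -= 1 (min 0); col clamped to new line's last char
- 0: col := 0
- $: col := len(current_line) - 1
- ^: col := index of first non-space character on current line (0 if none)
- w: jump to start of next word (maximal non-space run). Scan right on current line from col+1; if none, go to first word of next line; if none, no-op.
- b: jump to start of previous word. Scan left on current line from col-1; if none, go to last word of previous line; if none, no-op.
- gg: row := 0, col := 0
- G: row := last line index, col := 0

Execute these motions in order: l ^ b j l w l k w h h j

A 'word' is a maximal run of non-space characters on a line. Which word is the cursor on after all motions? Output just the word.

Answer: pink

Derivation:
After 1 (l): row=0 col=1 char='o'
After 2 (^): row=0 col=0 char='r'
After 3 (b): row=0 col=0 char='r'
After 4 (j): row=1 col=0 char='l'
After 5 (l): row=1 col=1 char='e'
After 6 (w): row=1 col=6 char='p'
After 7 (l): row=1 col=7 char='i'
After 8 (k): row=0 col=7 char='s'
After 9 (w): row=0 col=10 char='m'
After 10 (h): row=0 col=9 char='_'
After 11 (h): row=0 col=8 char='h'
After 12 (j): row=1 col=8 char='n'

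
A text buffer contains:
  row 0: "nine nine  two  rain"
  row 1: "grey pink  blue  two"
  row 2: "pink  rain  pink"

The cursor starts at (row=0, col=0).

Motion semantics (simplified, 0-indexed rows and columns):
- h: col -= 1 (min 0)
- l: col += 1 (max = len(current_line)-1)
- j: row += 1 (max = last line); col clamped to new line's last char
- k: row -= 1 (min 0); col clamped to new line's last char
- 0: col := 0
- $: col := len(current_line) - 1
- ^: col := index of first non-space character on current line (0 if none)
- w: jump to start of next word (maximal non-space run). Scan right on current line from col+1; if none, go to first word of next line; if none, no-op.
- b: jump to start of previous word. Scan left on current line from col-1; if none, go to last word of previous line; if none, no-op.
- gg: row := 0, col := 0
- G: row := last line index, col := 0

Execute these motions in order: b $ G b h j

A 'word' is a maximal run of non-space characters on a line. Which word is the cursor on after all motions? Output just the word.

After 1 (b): row=0 col=0 char='n'
After 2 ($): row=0 col=19 char='n'
After 3 (G): row=2 col=0 char='p'
After 4 (b): row=1 col=17 char='t'
After 5 (h): row=1 col=16 char='_'
After 6 (j): row=2 col=15 char='k'

Answer: pink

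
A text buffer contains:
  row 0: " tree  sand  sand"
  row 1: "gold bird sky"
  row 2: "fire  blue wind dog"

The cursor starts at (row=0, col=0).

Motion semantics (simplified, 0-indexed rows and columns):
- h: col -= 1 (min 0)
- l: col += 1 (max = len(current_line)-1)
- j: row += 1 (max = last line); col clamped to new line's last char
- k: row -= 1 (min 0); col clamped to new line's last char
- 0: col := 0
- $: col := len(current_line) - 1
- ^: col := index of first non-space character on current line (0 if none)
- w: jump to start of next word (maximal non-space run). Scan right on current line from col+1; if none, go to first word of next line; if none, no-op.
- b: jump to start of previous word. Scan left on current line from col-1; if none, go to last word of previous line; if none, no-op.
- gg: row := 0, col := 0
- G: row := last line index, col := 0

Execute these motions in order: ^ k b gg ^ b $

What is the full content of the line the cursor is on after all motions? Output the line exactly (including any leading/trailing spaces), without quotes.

After 1 (^): row=0 col=1 char='t'
After 2 (k): row=0 col=1 char='t'
After 3 (b): row=0 col=1 char='t'
After 4 (gg): row=0 col=0 char='_'
After 5 (^): row=0 col=1 char='t'
After 6 (b): row=0 col=1 char='t'
After 7 ($): row=0 col=16 char='d'

Answer:  tree  sand  sand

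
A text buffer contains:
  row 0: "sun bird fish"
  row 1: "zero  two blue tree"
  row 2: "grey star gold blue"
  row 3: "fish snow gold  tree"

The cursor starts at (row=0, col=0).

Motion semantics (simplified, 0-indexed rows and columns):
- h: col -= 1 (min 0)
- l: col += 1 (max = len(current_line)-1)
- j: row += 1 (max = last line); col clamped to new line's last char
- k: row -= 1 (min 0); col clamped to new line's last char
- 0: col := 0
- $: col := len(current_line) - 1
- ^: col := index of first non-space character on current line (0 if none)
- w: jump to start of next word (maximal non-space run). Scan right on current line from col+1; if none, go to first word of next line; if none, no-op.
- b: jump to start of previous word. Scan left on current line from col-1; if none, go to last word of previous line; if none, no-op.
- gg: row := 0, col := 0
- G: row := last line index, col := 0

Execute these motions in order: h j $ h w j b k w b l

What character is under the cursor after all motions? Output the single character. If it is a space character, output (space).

After 1 (h): row=0 col=0 char='s'
After 2 (j): row=1 col=0 char='z'
After 3 ($): row=1 col=18 char='e'
After 4 (h): row=1 col=17 char='e'
After 5 (w): row=2 col=0 char='g'
After 6 (j): row=3 col=0 char='f'
After 7 (b): row=2 col=15 char='b'
After 8 (k): row=1 col=15 char='t'
After 9 (w): row=2 col=0 char='g'
After 10 (b): row=1 col=15 char='t'
After 11 (l): row=1 col=16 char='r'

Answer: r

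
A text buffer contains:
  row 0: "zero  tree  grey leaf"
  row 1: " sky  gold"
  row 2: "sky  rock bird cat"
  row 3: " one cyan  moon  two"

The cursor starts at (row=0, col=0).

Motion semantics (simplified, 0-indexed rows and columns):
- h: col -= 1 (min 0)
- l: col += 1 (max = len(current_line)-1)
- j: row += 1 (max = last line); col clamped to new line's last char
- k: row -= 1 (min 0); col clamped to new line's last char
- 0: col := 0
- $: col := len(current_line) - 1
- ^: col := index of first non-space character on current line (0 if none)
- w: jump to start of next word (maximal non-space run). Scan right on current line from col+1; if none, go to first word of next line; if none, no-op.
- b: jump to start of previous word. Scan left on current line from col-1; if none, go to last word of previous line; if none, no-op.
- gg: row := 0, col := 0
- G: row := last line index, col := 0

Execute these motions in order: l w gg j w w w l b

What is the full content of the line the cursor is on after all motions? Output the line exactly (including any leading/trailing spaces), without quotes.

Answer: sky  rock bird cat

Derivation:
After 1 (l): row=0 col=1 char='e'
After 2 (w): row=0 col=6 char='t'
After 3 (gg): row=0 col=0 char='z'
After 4 (j): row=1 col=0 char='_'
After 5 (w): row=1 col=1 char='s'
After 6 (w): row=1 col=6 char='g'
After 7 (w): row=2 col=0 char='s'
After 8 (l): row=2 col=1 char='k'
After 9 (b): row=2 col=0 char='s'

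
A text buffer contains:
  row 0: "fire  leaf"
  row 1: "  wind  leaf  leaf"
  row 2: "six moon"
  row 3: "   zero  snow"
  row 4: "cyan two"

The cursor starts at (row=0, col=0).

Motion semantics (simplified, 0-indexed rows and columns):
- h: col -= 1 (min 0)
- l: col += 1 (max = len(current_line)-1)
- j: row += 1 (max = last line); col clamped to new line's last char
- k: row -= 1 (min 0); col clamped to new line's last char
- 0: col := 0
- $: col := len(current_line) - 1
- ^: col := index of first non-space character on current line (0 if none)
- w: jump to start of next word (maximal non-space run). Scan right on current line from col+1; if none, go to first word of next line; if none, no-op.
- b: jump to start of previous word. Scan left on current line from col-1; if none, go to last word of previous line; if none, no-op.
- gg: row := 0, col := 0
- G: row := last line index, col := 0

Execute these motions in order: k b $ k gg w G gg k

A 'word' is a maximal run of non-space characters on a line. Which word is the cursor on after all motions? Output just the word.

After 1 (k): row=0 col=0 char='f'
After 2 (b): row=0 col=0 char='f'
After 3 ($): row=0 col=9 char='f'
After 4 (k): row=0 col=9 char='f'
After 5 (gg): row=0 col=0 char='f'
After 6 (w): row=0 col=6 char='l'
After 7 (G): row=4 col=0 char='c'
After 8 (gg): row=0 col=0 char='f'
After 9 (k): row=0 col=0 char='f'

Answer: fire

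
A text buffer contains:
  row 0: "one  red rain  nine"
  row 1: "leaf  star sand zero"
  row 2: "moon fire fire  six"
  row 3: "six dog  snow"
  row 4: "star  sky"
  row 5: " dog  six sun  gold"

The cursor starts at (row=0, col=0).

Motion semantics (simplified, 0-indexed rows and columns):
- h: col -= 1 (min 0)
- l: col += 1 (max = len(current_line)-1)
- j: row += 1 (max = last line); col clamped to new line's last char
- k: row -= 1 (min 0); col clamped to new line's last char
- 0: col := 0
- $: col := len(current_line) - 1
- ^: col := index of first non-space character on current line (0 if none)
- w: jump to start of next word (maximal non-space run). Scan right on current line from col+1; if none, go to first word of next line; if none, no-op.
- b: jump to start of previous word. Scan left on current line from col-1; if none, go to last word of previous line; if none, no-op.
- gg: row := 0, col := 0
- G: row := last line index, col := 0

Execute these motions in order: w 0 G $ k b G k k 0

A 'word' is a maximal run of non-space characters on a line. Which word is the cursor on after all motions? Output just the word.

After 1 (w): row=0 col=5 char='r'
After 2 (0): row=0 col=0 char='o'
After 3 (G): row=5 col=0 char='_'
After 4 ($): row=5 col=18 char='d'
After 5 (k): row=4 col=8 char='y'
After 6 (b): row=4 col=6 char='s'
After 7 (G): row=5 col=0 char='_'
After 8 (k): row=4 col=0 char='s'
After 9 (k): row=3 col=0 char='s'
After 10 (0): row=3 col=0 char='s'

Answer: six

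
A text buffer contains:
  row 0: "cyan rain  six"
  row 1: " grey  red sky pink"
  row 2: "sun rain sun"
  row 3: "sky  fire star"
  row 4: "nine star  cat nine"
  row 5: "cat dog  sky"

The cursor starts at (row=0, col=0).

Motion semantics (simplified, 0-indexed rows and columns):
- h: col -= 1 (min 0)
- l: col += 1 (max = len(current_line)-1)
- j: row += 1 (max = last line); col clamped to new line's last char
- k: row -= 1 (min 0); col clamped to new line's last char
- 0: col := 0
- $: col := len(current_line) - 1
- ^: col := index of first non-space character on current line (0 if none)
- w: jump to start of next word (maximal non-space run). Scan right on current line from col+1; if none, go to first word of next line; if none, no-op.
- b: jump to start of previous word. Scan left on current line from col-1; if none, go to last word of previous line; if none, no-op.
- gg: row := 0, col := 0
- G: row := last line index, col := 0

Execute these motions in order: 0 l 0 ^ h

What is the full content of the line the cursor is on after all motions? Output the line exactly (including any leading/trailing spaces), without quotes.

Answer: cyan rain  six

Derivation:
After 1 (0): row=0 col=0 char='c'
After 2 (l): row=0 col=1 char='y'
After 3 (0): row=0 col=0 char='c'
After 4 (^): row=0 col=0 char='c'
After 5 (h): row=0 col=0 char='c'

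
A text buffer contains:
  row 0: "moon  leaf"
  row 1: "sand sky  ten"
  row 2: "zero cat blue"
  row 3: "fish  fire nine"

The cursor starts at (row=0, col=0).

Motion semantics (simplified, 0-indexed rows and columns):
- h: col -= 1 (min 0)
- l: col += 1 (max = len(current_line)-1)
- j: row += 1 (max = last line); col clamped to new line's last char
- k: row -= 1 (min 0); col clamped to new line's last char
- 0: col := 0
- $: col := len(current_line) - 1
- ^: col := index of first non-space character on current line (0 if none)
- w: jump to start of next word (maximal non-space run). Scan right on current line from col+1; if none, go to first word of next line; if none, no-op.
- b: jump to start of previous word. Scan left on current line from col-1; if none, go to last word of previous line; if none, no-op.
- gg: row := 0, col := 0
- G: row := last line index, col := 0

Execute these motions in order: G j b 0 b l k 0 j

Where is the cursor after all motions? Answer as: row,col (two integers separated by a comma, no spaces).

After 1 (G): row=3 col=0 char='f'
After 2 (j): row=3 col=0 char='f'
After 3 (b): row=2 col=9 char='b'
After 4 (0): row=2 col=0 char='z'
After 5 (b): row=1 col=10 char='t'
After 6 (l): row=1 col=11 char='e'
After 7 (k): row=0 col=9 char='f'
After 8 (0): row=0 col=0 char='m'
After 9 (j): row=1 col=0 char='s'

Answer: 1,0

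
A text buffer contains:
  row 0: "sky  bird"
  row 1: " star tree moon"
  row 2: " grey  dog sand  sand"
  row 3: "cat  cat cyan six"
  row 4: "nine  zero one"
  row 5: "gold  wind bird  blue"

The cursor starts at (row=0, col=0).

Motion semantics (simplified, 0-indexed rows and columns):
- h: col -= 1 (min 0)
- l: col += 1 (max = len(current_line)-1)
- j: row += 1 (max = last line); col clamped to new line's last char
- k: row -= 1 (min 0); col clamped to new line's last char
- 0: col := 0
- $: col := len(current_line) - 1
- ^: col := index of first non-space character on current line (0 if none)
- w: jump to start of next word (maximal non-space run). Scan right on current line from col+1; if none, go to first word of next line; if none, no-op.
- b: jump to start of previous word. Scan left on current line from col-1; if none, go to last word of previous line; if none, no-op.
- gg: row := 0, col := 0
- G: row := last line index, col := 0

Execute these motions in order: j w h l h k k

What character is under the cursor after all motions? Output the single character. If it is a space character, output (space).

After 1 (j): row=1 col=0 char='_'
After 2 (w): row=1 col=1 char='s'
After 3 (h): row=1 col=0 char='_'
After 4 (l): row=1 col=1 char='s'
After 5 (h): row=1 col=0 char='_'
After 6 (k): row=0 col=0 char='s'
After 7 (k): row=0 col=0 char='s'

Answer: s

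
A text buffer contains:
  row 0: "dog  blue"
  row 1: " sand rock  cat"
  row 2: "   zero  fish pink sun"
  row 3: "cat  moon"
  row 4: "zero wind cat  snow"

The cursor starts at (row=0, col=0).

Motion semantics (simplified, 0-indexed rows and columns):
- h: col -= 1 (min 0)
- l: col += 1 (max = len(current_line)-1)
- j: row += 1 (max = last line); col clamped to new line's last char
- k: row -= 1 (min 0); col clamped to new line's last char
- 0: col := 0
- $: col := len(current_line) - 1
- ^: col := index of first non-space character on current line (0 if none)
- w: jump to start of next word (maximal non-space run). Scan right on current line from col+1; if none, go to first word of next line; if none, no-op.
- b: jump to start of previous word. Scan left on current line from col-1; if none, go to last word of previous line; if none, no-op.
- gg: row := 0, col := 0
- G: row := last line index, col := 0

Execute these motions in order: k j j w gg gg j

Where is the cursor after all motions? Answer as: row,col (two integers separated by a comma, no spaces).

Answer: 1,0

Derivation:
After 1 (k): row=0 col=0 char='d'
After 2 (j): row=1 col=0 char='_'
After 3 (j): row=2 col=0 char='_'
After 4 (w): row=2 col=3 char='z'
After 5 (gg): row=0 col=0 char='d'
After 6 (gg): row=0 col=0 char='d'
After 7 (j): row=1 col=0 char='_'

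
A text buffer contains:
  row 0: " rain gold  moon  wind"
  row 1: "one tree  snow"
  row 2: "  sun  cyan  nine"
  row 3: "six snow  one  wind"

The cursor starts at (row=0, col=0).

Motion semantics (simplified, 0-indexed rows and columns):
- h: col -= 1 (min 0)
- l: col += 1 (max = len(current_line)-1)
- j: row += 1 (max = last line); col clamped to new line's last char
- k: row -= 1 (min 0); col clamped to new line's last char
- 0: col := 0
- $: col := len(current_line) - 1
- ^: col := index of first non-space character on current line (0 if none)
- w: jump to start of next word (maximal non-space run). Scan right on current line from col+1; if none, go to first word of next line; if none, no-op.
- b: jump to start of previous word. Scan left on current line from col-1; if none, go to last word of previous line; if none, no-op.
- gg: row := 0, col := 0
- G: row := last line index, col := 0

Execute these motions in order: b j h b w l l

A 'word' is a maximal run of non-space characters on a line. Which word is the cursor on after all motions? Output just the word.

Answer: one

Derivation:
After 1 (b): row=0 col=0 char='_'
After 2 (j): row=1 col=0 char='o'
After 3 (h): row=1 col=0 char='o'
After 4 (b): row=0 col=18 char='w'
After 5 (w): row=1 col=0 char='o'
After 6 (l): row=1 col=1 char='n'
After 7 (l): row=1 col=2 char='e'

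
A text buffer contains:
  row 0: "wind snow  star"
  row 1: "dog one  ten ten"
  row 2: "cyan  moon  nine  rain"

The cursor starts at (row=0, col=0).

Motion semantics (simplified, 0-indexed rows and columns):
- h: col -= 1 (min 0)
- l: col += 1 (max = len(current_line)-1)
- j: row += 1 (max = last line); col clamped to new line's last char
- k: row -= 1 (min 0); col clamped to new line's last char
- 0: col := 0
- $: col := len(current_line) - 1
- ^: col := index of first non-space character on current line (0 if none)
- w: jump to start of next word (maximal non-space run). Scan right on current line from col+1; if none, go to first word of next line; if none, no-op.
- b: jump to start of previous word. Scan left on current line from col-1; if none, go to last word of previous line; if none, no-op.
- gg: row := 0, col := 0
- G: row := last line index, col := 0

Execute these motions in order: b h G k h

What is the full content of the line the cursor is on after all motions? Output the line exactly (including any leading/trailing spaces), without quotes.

After 1 (b): row=0 col=0 char='w'
After 2 (h): row=0 col=0 char='w'
After 3 (G): row=2 col=0 char='c'
After 4 (k): row=1 col=0 char='d'
After 5 (h): row=1 col=0 char='d'

Answer: dog one  ten ten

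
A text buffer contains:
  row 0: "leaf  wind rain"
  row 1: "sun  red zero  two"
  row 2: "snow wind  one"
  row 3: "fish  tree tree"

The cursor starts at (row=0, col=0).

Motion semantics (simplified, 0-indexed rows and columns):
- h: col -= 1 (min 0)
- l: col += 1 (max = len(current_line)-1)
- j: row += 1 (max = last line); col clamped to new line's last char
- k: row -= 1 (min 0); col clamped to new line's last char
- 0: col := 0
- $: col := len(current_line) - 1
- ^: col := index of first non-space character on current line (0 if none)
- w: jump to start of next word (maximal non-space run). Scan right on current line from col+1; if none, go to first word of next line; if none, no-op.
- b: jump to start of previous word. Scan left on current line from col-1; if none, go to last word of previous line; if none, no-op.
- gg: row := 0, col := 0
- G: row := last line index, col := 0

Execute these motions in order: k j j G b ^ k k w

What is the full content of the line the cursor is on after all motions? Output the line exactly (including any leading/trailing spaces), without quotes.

After 1 (k): row=0 col=0 char='l'
After 2 (j): row=1 col=0 char='s'
After 3 (j): row=2 col=0 char='s'
After 4 (G): row=3 col=0 char='f'
After 5 (b): row=2 col=11 char='o'
After 6 (^): row=2 col=0 char='s'
After 7 (k): row=1 col=0 char='s'
After 8 (k): row=0 col=0 char='l'
After 9 (w): row=0 col=6 char='w'

Answer: leaf  wind rain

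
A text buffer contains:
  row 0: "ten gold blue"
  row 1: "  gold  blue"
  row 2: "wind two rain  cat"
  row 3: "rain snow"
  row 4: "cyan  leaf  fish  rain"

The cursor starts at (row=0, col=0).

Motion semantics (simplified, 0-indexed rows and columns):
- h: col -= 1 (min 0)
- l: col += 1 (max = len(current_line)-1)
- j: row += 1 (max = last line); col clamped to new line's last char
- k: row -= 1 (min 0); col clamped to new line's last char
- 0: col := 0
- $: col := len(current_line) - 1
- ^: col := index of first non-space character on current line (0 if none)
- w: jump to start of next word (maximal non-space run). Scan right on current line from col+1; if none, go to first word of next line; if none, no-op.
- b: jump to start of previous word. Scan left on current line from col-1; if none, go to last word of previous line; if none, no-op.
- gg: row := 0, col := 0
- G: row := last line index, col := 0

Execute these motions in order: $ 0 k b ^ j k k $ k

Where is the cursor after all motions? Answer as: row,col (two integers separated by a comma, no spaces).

Answer: 0,12

Derivation:
After 1 ($): row=0 col=12 char='e'
After 2 (0): row=0 col=0 char='t'
After 3 (k): row=0 col=0 char='t'
After 4 (b): row=0 col=0 char='t'
After 5 (^): row=0 col=0 char='t'
After 6 (j): row=1 col=0 char='_'
After 7 (k): row=0 col=0 char='t'
After 8 (k): row=0 col=0 char='t'
After 9 ($): row=0 col=12 char='e'
After 10 (k): row=0 col=12 char='e'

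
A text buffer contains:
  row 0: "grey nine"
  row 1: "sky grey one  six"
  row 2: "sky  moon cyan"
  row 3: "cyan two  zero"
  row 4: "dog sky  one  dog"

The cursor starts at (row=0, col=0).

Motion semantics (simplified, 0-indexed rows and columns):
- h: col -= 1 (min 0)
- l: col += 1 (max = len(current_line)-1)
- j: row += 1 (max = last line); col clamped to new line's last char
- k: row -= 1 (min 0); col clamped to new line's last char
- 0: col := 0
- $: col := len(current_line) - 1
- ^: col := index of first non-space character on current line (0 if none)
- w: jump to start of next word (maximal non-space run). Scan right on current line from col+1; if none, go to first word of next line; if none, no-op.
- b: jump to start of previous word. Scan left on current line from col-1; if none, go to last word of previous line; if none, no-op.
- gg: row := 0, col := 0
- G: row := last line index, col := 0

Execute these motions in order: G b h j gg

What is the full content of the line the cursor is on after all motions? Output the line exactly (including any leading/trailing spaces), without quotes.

After 1 (G): row=4 col=0 char='d'
After 2 (b): row=3 col=10 char='z'
After 3 (h): row=3 col=9 char='_'
After 4 (j): row=4 col=9 char='o'
After 5 (gg): row=0 col=0 char='g'

Answer: grey nine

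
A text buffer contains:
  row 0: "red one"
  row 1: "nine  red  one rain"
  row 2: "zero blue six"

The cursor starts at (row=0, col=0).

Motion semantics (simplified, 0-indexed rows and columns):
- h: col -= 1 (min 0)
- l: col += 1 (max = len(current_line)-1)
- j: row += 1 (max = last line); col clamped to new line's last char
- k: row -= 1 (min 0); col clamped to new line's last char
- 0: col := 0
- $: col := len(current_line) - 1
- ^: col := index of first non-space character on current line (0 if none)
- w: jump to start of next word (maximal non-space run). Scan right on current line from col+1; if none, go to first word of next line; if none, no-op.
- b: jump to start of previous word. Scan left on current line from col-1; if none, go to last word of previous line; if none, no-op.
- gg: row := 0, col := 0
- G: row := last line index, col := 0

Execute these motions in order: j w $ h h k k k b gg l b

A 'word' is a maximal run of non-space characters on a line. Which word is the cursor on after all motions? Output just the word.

Answer: red

Derivation:
After 1 (j): row=1 col=0 char='n'
After 2 (w): row=1 col=6 char='r'
After 3 ($): row=1 col=18 char='n'
After 4 (h): row=1 col=17 char='i'
After 5 (h): row=1 col=16 char='a'
After 6 (k): row=0 col=6 char='e'
After 7 (k): row=0 col=6 char='e'
After 8 (k): row=0 col=6 char='e'
After 9 (b): row=0 col=4 char='o'
After 10 (gg): row=0 col=0 char='r'
After 11 (l): row=0 col=1 char='e'
After 12 (b): row=0 col=0 char='r'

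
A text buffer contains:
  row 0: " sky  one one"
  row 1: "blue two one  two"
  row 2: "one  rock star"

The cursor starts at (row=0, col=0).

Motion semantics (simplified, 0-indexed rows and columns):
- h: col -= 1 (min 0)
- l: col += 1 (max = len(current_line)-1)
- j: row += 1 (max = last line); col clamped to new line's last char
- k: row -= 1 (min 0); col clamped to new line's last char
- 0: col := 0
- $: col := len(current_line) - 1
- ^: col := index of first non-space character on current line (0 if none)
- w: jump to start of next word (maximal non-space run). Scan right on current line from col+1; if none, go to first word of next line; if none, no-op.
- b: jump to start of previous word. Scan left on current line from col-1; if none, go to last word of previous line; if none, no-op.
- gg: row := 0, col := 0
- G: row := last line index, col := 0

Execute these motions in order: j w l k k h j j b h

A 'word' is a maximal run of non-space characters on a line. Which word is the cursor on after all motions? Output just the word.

Answer: one

Derivation:
After 1 (j): row=1 col=0 char='b'
After 2 (w): row=1 col=5 char='t'
After 3 (l): row=1 col=6 char='w'
After 4 (k): row=0 col=6 char='o'
After 5 (k): row=0 col=6 char='o'
After 6 (h): row=0 col=5 char='_'
After 7 (j): row=1 col=5 char='t'
After 8 (j): row=2 col=5 char='r'
After 9 (b): row=2 col=0 char='o'
After 10 (h): row=2 col=0 char='o'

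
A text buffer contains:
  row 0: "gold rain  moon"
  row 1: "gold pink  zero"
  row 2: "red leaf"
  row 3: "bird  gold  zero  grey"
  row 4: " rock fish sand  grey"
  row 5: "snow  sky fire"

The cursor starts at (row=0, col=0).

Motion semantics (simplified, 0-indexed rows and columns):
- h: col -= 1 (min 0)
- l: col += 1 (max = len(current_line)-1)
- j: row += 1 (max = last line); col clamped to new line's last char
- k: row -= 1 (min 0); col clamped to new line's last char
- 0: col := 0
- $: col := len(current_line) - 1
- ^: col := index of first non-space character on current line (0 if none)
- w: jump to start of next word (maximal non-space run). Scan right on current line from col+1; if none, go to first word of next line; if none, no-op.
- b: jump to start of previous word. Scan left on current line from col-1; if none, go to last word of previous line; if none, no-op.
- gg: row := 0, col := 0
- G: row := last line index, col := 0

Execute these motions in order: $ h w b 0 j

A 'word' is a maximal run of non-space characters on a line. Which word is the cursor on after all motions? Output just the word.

Answer: gold

Derivation:
After 1 ($): row=0 col=14 char='n'
After 2 (h): row=0 col=13 char='o'
After 3 (w): row=1 col=0 char='g'
After 4 (b): row=0 col=11 char='m'
After 5 (0): row=0 col=0 char='g'
After 6 (j): row=1 col=0 char='g'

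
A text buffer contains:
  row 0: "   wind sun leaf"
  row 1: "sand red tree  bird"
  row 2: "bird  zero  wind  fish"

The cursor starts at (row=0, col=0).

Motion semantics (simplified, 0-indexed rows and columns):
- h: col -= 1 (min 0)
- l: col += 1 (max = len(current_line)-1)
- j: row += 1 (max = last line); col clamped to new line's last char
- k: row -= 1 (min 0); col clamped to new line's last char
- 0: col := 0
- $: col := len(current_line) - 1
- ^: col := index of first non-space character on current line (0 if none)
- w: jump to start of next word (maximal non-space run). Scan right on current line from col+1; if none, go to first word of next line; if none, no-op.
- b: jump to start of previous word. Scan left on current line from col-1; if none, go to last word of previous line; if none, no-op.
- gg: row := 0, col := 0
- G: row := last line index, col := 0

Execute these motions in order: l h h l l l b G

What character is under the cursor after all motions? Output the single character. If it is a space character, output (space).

Answer: b

Derivation:
After 1 (l): row=0 col=1 char='_'
After 2 (h): row=0 col=0 char='_'
After 3 (h): row=0 col=0 char='_'
After 4 (l): row=0 col=1 char='_'
After 5 (l): row=0 col=2 char='_'
After 6 (l): row=0 col=3 char='w'
After 7 (b): row=0 col=3 char='w'
After 8 (G): row=2 col=0 char='b'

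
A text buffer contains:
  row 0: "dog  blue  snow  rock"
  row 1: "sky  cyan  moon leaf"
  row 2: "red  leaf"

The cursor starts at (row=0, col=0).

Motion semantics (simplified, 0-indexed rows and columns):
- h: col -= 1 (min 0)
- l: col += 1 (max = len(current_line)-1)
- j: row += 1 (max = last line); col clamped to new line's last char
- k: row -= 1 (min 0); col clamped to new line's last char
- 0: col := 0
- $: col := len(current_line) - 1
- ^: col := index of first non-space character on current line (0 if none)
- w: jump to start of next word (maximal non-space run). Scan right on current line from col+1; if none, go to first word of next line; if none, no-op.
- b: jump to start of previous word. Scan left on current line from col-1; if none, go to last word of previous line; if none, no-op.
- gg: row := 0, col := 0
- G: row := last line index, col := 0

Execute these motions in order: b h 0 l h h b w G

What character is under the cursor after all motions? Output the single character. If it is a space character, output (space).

Answer: r

Derivation:
After 1 (b): row=0 col=0 char='d'
After 2 (h): row=0 col=0 char='d'
After 3 (0): row=0 col=0 char='d'
After 4 (l): row=0 col=1 char='o'
After 5 (h): row=0 col=0 char='d'
After 6 (h): row=0 col=0 char='d'
After 7 (b): row=0 col=0 char='d'
After 8 (w): row=0 col=5 char='b'
After 9 (G): row=2 col=0 char='r'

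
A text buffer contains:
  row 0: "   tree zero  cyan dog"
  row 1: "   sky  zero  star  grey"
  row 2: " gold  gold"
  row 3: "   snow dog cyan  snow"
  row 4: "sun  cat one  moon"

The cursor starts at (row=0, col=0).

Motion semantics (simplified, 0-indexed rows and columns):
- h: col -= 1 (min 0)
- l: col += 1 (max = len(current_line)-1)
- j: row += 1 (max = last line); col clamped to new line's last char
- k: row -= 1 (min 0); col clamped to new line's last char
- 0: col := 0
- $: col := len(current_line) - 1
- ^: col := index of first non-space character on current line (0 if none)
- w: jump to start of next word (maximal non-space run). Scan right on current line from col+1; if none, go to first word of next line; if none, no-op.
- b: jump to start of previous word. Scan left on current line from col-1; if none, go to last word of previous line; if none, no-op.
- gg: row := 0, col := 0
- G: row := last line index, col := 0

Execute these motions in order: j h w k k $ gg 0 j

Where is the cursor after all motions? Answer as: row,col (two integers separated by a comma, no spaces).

Answer: 1,0

Derivation:
After 1 (j): row=1 col=0 char='_'
After 2 (h): row=1 col=0 char='_'
After 3 (w): row=1 col=3 char='s'
After 4 (k): row=0 col=3 char='t'
After 5 (k): row=0 col=3 char='t'
After 6 ($): row=0 col=21 char='g'
After 7 (gg): row=0 col=0 char='_'
After 8 (0): row=0 col=0 char='_'
After 9 (j): row=1 col=0 char='_'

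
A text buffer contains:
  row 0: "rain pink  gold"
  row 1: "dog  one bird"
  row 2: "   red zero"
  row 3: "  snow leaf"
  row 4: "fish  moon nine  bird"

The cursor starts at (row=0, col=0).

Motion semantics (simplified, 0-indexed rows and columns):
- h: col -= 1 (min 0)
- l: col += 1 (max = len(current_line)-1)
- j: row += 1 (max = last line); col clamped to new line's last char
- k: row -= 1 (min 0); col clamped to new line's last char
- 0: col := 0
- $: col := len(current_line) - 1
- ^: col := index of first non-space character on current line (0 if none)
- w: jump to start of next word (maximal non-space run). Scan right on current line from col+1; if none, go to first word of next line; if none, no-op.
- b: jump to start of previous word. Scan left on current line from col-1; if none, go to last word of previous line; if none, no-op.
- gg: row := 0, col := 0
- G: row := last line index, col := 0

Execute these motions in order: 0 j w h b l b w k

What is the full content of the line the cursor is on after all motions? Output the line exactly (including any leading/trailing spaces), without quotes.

After 1 (0): row=0 col=0 char='r'
After 2 (j): row=1 col=0 char='d'
After 3 (w): row=1 col=5 char='o'
After 4 (h): row=1 col=4 char='_'
After 5 (b): row=1 col=0 char='d'
After 6 (l): row=1 col=1 char='o'
After 7 (b): row=1 col=0 char='d'
After 8 (w): row=1 col=5 char='o'
After 9 (k): row=0 col=5 char='p'

Answer: rain pink  gold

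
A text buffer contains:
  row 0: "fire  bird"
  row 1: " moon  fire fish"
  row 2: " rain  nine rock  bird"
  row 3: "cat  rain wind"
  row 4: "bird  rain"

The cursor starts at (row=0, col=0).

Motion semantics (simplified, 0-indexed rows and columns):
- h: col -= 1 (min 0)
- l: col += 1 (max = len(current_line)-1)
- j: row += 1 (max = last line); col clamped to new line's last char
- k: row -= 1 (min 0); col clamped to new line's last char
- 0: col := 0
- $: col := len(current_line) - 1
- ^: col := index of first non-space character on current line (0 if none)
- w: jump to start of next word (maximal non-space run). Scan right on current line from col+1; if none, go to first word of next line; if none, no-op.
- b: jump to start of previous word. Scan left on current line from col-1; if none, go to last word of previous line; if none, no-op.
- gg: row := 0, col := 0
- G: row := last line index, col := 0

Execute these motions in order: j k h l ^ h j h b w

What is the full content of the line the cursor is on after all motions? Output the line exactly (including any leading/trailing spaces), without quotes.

After 1 (j): row=1 col=0 char='_'
After 2 (k): row=0 col=0 char='f'
After 3 (h): row=0 col=0 char='f'
After 4 (l): row=0 col=1 char='i'
After 5 (^): row=0 col=0 char='f'
After 6 (h): row=0 col=0 char='f'
After 7 (j): row=1 col=0 char='_'
After 8 (h): row=1 col=0 char='_'
After 9 (b): row=0 col=6 char='b'
After 10 (w): row=1 col=1 char='m'

Answer:  moon  fire fish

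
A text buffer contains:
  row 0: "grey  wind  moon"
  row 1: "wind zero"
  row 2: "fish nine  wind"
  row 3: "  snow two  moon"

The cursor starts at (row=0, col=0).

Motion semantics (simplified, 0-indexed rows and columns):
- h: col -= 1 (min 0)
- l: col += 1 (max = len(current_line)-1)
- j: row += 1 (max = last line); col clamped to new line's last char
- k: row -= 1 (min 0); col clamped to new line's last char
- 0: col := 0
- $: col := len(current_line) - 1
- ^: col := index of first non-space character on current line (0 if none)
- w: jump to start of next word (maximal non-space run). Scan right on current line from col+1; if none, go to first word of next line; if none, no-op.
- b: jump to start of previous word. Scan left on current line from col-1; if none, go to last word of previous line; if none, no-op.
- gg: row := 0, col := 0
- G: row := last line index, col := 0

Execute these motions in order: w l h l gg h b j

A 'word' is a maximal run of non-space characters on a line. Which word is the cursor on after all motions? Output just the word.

After 1 (w): row=0 col=6 char='w'
After 2 (l): row=0 col=7 char='i'
After 3 (h): row=0 col=6 char='w'
After 4 (l): row=0 col=7 char='i'
After 5 (gg): row=0 col=0 char='g'
After 6 (h): row=0 col=0 char='g'
After 7 (b): row=0 col=0 char='g'
After 8 (j): row=1 col=0 char='w'

Answer: wind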